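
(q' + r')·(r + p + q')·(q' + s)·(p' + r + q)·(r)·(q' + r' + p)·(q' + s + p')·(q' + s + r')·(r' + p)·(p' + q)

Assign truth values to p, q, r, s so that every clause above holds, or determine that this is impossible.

UNSATISFIABLE

The clause (r) is unit, so r = 1.
The clause (q') is unit, so q = 0.
The clause (p) is unit, so p = 1.
But (p') is also a unit clause — contradiction.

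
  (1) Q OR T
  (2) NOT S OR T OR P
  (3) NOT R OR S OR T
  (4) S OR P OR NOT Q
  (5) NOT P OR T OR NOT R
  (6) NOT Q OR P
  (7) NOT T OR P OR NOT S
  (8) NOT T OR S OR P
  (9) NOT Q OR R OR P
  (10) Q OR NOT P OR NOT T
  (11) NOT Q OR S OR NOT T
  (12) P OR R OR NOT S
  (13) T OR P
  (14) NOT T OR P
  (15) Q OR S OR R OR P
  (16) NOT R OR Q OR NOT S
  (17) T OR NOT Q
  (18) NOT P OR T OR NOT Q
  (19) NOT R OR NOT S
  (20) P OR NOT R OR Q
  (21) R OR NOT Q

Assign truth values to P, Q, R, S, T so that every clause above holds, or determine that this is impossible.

Suppose Q = true.
(P) alone gives P = true.
(T) alone gives T = true.
(S) alone gives S = true.
(NOT R) alone gives R = false.
But (R) is also a unit clause — contradiction.
Undo Q and try Q = false.
(T) alone gives T = true.
(NOT P) alone gives P = false.
But (P) is also a unit clause — contradiction.
Neither Q = true nor Q = false works.

UNSATISFIABLE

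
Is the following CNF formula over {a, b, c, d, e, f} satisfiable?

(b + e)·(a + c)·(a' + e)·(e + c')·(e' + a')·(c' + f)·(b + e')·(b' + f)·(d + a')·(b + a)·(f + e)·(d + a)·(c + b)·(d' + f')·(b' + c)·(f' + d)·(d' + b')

Branch on b: set b = 1.
(f) alone gives f = 1.
(d') alone gives d = 0.
That conflicts with the unit clause (d).
Backtrack on b: now try b = 0.
(e) alone gives e = 1.
That conflicts with the unit clause (e').
Either choice for b ends in contradiction.
No assignment satisfies every clause.

No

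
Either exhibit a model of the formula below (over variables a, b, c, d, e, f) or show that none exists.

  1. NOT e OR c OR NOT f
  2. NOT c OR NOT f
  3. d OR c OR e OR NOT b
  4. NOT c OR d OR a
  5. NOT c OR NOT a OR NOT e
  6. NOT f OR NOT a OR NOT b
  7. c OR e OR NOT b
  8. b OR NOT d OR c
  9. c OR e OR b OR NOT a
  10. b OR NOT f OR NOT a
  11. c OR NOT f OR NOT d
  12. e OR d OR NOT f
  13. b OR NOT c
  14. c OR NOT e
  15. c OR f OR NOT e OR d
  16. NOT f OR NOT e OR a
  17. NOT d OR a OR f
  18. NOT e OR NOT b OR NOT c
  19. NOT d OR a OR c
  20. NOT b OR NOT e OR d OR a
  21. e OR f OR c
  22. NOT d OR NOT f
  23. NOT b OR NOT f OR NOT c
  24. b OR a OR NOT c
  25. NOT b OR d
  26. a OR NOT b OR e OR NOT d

Suppose c = true.
From the singleton clause (NOT f), f = false.
From the singleton clause (b), b = true.
From the singleton clause (NOT e), e = false.
From the singleton clause (d), d = true.
From the singleton clause (a), a = true.
All clauses are satisfied.

a=true; b=true; c=true; d=true; e=false; f=false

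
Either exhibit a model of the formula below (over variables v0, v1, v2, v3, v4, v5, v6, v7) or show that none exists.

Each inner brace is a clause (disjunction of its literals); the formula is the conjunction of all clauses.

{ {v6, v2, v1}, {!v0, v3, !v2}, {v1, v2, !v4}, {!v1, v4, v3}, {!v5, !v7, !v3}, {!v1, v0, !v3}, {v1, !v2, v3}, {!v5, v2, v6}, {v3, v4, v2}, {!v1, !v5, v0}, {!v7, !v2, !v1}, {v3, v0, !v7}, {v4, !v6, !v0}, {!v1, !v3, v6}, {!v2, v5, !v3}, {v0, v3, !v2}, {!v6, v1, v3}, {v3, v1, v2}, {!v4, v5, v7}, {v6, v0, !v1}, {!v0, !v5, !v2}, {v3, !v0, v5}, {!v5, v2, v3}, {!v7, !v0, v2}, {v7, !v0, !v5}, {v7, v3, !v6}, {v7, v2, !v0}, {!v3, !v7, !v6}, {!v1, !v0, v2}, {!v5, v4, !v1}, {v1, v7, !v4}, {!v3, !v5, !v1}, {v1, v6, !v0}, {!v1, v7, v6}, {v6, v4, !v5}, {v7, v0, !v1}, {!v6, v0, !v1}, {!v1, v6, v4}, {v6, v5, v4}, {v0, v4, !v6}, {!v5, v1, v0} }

Case v6 = true:
Case v4 = true:
Case v1 = true:
(v0) alone gives v0 = true.
(v2) alone gives v2 = true.
(v3) alone gives v3 = true.
(!v7) alone gives v7 = false.
(v5) alone gives v5 = true.
Now (!v5) is unsatisfied and unit — conflict.
That branch fails; take v1 = false instead.
(v2) alone gives v2 = true.
(v3) alone gives v3 = true.
(v5) alone gives v5 = true.
(!v7) alone gives v7 = false.
Now (v7) is unsatisfied and unit — conflict.
Either choice for v1 ends in contradiction.
That branch fails; take v4 = false instead.
(!v0) alone gives v0 = false.
Now (v0) is unsatisfied and unit — conflict.
Either choice for v4 ends in contradiction.
That branch fails; take v6 = false instead.
Case v2 = true:
Case v0 = false:
(v3) alone gives v3 = true.
(!v1) alone gives v1 = false.
(v5) alone gives v5 = true.
Now (!v5) is unsatisfied and unit — conflict.
That branch fails; take v0 = true instead.
(v3) alone gives v3 = true.
(!v1) alone gives v1 = false.
Now (v1) is unsatisfied and unit — conflict.
Either choice for v0 ends in contradiction.
That branch fails; take v2 = false instead.
(v1) alone gives v1 = true.
(!v5) alone gives v5 = false.
(!v3) alone gives v3 = false.
(v4) alone gives v4 = true.
(v7) alone gives v7 = true.
(v0) alone gives v0 = true.
Now (!v0) is unsatisfied and unit — conflict.
Either choice for v2 ends in contradiction.
Either choice for v6 ends in contradiction.

UNSATISFIABLE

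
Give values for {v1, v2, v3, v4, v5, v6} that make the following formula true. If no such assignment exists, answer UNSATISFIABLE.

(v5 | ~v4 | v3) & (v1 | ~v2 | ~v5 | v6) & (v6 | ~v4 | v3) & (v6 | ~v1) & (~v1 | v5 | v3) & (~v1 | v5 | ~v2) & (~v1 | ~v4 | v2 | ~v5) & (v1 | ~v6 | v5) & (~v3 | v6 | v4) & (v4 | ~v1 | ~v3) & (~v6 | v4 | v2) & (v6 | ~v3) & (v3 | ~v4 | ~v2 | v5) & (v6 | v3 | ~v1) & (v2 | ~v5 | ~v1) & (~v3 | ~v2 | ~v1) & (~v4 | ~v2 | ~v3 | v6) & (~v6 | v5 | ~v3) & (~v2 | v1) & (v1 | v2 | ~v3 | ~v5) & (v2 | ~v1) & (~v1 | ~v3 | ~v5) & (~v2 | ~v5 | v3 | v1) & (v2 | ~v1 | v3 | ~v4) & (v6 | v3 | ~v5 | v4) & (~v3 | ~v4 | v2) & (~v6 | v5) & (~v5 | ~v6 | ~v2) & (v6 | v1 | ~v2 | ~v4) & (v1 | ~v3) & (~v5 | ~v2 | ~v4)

v1=0; v2=0; v3=0; v4=1; v5=1; v6=1

Suppose v6 = 1.
(v5) alone gives v5 = 1.
(~v2) alone gives v2 = 0.
(v4) alone gives v4 = 1.
(~v1) alone gives v1 = 0.
(~v3) alone gives v3 = 0.
All clauses are satisfied.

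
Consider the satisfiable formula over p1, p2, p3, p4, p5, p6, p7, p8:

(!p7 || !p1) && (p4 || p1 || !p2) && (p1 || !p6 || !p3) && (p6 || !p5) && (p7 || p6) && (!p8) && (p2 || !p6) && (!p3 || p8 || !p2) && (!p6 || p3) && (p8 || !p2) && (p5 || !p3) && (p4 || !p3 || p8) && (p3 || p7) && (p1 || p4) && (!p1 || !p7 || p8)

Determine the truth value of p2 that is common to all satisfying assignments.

Suppose p2 = true.
Unit clause (!p8) forces p8 = false.
Now (p8) is unsatisfied and unit — conflict.
So every satisfying assignment has p2 = False.

False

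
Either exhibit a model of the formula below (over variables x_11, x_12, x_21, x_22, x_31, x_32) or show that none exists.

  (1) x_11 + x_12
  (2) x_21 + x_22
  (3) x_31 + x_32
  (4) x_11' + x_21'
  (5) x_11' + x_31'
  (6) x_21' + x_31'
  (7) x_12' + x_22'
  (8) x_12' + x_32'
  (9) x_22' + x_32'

Try x_11 = 1.
The clause (x_21') is unit, so x_21 = 0.
The clause (x_22) is unit, so x_22 = 1.
The clause (x_31') is unit, so x_31 = 0.
The clause (x_32) is unit, so x_32 = 1.
That conflicts with the unit clause (x_32').
Backtrack on x_11: now try x_11 = 0.
The clause (x_12) is unit, so x_12 = 1.
The clause (x_22') is unit, so x_22 = 0.
The clause (x_21) is unit, so x_21 = 1.
The clause (x_31') is unit, so x_31 = 0.
The clause (x_32) is unit, so x_32 = 1.
That conflicts with the unit clause (x_32').
Neither x_11 = 1 nor x_11 = 0 works.

UNSATISFIABLE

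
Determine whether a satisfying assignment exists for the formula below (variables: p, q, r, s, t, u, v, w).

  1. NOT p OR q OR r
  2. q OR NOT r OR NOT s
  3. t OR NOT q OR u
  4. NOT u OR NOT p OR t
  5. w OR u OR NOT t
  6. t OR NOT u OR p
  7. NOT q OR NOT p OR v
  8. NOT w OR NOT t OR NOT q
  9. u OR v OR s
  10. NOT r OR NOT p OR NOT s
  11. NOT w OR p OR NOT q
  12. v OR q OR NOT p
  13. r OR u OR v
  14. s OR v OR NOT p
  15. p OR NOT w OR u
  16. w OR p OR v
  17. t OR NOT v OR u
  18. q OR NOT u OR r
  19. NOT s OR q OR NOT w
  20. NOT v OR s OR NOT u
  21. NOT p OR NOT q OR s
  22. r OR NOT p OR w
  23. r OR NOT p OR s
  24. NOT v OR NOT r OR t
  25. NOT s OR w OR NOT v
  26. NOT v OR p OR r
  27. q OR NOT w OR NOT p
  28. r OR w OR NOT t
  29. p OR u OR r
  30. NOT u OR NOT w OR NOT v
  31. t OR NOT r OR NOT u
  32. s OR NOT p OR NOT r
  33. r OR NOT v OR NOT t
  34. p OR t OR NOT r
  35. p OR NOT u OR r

Yes, satisfiable

Branch on p: set p = false.
Branch on t: set t = true.
Branch on w: set w = true.
The clause (NOT q) is unit, so q = false.
The clause (u) is unit, so u = true.
The clause (r) is unit, so r = true.
The clause (NOT s) is unit, so s = false.
The clause (NOT v) is unit, so v = false.
Every clause now holds.
A satisfying assignment: p: false,  q: false,  r: true,  s: false,  t: true,  u: true,  v: false,  w: true.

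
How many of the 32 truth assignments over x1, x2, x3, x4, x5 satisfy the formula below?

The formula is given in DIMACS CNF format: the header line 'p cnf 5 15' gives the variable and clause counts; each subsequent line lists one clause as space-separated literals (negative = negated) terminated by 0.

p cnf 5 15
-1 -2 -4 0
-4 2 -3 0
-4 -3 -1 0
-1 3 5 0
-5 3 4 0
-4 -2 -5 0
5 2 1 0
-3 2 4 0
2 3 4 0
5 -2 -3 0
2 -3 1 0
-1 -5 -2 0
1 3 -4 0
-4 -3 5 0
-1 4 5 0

There are 2^5 = 32 truth assignments over (x1, x2, x3, x4, x5).
Split on x3. With x3 = True, the clauses containing x3 are satisfied and ¬x3 drops from the rest; 1 of the 2^4 = 16 assignments to the other variables satisfy what remains.
With x3 = False, by the same count on the reduced clause set, 2 assignments work.
(One model: x1=F, x2=T, x3=F, x4=F, x5=F.)
Total: 1 + 2 = 3.

3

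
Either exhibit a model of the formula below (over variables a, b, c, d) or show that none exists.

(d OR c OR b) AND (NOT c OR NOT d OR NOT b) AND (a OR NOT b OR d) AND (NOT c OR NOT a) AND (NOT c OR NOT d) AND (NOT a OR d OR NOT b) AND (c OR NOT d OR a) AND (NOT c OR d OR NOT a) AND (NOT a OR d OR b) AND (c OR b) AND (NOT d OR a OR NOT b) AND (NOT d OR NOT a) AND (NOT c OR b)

UNSATISFIABLE

Suppose c = false.
From the singleton clause (b), b = true.
Suppose a = true.
From the singleton clause (d), d = true.
That conflicts with the unit clause (NOT d).
That branch fails; take a = false instead.
From the singleton clause (d), d = true.
That conflicts with the unit clause (NOT d).
Either choice for a ends in contradiction.
That branch fails; take c = true instead.
From the singleton clause (NOT a), a = false.
From the singleton clause (NOT d), d = false.
From the singleton clause (NOT b), b = false.
That conflicts with the unit clause (b).
Either choice for c ends in contradiction.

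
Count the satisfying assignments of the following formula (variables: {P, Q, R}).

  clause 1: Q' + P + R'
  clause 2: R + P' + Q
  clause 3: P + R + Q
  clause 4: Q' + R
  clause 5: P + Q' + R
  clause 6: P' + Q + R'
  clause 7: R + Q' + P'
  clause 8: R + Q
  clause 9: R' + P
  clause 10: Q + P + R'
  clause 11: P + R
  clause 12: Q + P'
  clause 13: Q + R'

1

There are 2^3 = 8 truth assignments over (P, Q, R).
Check each against the 13 clauses (columns in the order P, Q, R):
  F F F  ✗ fails (P + R + Q)
  F F T  ✗ fails (R' + P)
  F T F  ✗ fails (Q' + R)
  F T T  ✗ fails (Q' + P + R')
  T F F  ✗ fails (R + P' + Q)
  T F T  ✗ fails (P' + Q + R')
  T T F  ✗ fails (Q' + R)
  T T T  ✓ satisfies all
1 of the 8 rows is a model.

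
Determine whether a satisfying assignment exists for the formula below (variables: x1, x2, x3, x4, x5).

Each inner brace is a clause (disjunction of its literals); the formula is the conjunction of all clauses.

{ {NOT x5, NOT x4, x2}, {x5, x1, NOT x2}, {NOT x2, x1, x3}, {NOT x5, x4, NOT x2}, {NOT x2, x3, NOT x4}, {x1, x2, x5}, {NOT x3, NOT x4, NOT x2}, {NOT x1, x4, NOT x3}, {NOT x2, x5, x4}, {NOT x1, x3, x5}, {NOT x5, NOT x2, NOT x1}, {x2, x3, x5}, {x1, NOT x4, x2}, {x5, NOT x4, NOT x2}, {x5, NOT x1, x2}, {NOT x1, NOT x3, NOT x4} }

Suppose x5 = true.
Suppose x4 = false.
From the singleton clause (NOT x2), x2 = false.
Suppose x1 = true.
From the singleton clause (NOT x3), x3 = false.
All clauses are satisfied.
A satisfying assignment: x1: true, x2: false, x3: false, x4: false, x5: true.

Yes, satisfiable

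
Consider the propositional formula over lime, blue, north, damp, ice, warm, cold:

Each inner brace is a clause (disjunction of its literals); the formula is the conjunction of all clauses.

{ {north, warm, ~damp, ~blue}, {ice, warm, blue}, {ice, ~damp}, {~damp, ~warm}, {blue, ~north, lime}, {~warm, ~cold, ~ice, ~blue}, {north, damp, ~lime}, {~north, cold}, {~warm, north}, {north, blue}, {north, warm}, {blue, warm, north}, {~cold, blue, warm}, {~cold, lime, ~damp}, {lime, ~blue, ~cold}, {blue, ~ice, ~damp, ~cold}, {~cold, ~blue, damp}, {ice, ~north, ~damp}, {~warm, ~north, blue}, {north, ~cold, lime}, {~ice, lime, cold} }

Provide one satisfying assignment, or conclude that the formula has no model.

lime ↦ 1; blue ↦ 1; north ↦ 1; damp ↦ 1; ice ↦ 1; warm ↦ 0; cold ↦ 1

Case ice = 1:
Case damp = 1:
Unit clause (~warm) forces warm = 0.
Unit clause (north) forces north = 1.
Unit clause (cold) forces cold = 1.
Unit clause (blue) forces blue = 1.
Unit clause (lime) forces lime = 1.
Every clause now holds.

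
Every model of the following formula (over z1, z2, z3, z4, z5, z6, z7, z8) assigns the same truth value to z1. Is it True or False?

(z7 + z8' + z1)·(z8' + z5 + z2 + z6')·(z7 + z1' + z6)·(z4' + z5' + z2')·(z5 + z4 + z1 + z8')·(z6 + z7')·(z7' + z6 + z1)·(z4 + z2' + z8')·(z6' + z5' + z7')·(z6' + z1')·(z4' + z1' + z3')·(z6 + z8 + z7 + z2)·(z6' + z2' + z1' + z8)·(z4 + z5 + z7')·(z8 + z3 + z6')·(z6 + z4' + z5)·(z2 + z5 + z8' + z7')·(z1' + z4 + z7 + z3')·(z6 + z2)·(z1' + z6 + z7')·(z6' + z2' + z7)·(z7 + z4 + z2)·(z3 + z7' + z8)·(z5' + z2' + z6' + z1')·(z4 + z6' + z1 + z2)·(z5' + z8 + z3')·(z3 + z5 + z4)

False

Suppose z1 = 1.
The clause (z6') is unit, so z6 = 0.
The clause (z7) is unit, so z7 = 1.
Now (z7') is unsatisfied and unit — conflict.
So every satisfying assignment has z1 = False.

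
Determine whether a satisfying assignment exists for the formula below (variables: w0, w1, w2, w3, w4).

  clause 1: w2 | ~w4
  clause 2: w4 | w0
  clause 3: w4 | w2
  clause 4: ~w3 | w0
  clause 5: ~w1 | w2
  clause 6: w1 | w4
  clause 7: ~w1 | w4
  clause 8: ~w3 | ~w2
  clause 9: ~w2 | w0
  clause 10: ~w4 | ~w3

Case w2 = 1:
From the singleton clause (~w3), w3 = 0.
From the singleton clause (w0), w0 = 1.
Case w1 = 0:
From the singleton clause (w4), w4 = 1.
Every clause now holds.
A satisfying assignment: w0 ↦ 1, w1 ↦ 0, w2 ↦ 1, w3 ↦ 0, w4 ↦ 1.

Satisfiable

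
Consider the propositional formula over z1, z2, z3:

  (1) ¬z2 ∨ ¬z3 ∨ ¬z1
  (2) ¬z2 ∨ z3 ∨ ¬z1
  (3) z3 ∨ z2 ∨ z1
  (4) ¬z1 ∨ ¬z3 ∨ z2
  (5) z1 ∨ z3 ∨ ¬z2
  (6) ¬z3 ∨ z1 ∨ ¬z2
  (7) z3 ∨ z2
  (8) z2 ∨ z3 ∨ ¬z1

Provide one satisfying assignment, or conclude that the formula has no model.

z1 ↦ False; z2 ↦ False; z3 ↦ True

Case z3 = True:
Case z2 = False:
Unit clause (¬z1) forces z1 = False.
This assignment satisfies each clause.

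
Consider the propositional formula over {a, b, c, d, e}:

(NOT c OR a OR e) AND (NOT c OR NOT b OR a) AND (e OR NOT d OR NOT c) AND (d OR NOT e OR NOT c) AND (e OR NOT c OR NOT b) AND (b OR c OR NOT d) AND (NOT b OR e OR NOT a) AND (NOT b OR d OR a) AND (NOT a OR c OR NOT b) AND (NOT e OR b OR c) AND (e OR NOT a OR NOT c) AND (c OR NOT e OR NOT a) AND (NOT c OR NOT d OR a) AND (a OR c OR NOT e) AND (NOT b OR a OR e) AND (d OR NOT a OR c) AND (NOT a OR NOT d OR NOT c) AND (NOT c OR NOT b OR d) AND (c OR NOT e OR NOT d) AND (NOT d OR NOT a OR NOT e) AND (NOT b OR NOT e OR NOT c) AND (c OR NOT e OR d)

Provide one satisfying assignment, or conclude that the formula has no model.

Suppose c = false.
Suppose b = false.
The clause (NOT d) is unit, so d = false.
The clause (NOT e) is unit, so e = false.
The clause (NOT a) is unit, so a = false.
This assignment satisfies each clause.

a ↦ false,  b ↦ false,  c ↦ false,  d ↦ false,  e ↦ false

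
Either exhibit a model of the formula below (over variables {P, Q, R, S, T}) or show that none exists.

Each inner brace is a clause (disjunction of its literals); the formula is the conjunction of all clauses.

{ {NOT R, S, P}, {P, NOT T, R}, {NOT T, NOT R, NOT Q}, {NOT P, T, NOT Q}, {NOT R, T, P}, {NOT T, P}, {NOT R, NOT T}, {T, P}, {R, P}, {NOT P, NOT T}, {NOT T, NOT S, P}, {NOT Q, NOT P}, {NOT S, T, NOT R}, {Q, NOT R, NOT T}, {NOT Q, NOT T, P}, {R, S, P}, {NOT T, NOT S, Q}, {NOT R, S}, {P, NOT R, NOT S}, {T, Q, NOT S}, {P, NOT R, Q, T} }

P=true,  Q=false,  R=false,  S=false,  T=false

Try T = false.
From the singleton clause (P), P = true.
From the singleton clause (NOT Q), Q = false.
From the singleton clause (NOT S), S = false.
From the singleton clause (NOT R), R = false.
All clauses are satisfied.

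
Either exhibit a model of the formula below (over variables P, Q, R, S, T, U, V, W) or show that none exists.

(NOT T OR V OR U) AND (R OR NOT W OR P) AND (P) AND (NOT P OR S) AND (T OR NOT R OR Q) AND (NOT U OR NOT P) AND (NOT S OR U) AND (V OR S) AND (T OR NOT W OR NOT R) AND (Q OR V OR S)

UNSATISFIABLE

From the singleton clause (P), P = true.
From the singleton clause (S), S = true.
From the singleton clause (NOT U), U = false.
That conflicts with the unit clause (U).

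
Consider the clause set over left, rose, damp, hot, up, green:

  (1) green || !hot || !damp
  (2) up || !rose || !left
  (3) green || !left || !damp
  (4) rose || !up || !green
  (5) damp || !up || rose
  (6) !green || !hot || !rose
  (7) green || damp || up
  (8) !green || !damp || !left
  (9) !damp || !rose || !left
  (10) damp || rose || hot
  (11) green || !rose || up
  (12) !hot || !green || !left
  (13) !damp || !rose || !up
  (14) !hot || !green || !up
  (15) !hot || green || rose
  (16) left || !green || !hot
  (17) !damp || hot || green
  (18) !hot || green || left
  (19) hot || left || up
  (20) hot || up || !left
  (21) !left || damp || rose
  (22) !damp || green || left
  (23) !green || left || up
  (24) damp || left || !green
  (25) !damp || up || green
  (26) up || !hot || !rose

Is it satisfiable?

Satisfiable

Case green = false:
Case hot = false:
(!damp) alone gives damp = false.
(up) alone gives up = true.
(rose) alone gives rose = true.
All clauses hold; left can take either value.
A satisfying assignment: left ↦ false, rose ↦ true, damp ↦ false, hot ↦ false, up ↦ true, green ↦ false.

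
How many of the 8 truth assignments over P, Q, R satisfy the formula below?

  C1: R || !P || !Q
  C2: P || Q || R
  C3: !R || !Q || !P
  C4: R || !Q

4

There are 2^3 = 8 truth assignments over (P, Q, R).
Check each against the 4 clauses (columns in the order P, Q, R):
  F F F  ✗ fails (P || Q || R)
  F F T  ✓ satisfies all
  F T F  ✗ fails (R || !Q)
  F T T  ✓ satisfies all
  T F F  ✓ satisfies all
  T F T  ✓ satisfies all
  T T F  ✗ fails (R || !P || !Q)
  T T T  ✗ fails (!R || !Q || !P)
4 of the 8 rows are models.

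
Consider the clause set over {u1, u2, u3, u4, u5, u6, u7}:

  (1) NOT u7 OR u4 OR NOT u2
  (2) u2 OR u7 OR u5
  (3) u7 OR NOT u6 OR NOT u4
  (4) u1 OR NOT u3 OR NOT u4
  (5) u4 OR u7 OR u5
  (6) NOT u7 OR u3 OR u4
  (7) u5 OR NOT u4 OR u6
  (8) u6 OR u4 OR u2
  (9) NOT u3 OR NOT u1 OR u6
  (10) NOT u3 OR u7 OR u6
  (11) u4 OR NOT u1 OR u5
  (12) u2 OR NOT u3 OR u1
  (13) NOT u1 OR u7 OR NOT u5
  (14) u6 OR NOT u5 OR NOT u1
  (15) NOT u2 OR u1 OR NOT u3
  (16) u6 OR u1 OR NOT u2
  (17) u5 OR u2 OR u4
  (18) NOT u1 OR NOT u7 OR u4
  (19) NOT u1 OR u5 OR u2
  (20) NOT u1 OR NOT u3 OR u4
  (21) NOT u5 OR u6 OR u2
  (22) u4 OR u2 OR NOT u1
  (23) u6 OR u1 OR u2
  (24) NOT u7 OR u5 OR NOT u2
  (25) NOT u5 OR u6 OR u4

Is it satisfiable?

Case u7 = true:
Case u4 = true:
Case u1 = true:
Case u5 = true:
From the singleton clause (u6), u6 = true.
No clause remains; u2, u3 are free.
A satisfying assignment: u1=true; u2=true; u3=false; u4=true; u5=true; u6=true; u7=true.

Satisfiable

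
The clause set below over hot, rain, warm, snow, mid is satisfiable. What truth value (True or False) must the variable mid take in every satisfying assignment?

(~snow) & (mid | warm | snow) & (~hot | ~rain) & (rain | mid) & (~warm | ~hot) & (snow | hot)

Suppose mid = 0.
(~snow) alone gives snow = 0.
(warm) alone gives warm = 1.
(rain) alone gives rain = 1.
(~hot) alone gives hot = 0.
Now (hot) is unsatisfied and unit — conflict.
So every satisfying assignment has mid = True.

True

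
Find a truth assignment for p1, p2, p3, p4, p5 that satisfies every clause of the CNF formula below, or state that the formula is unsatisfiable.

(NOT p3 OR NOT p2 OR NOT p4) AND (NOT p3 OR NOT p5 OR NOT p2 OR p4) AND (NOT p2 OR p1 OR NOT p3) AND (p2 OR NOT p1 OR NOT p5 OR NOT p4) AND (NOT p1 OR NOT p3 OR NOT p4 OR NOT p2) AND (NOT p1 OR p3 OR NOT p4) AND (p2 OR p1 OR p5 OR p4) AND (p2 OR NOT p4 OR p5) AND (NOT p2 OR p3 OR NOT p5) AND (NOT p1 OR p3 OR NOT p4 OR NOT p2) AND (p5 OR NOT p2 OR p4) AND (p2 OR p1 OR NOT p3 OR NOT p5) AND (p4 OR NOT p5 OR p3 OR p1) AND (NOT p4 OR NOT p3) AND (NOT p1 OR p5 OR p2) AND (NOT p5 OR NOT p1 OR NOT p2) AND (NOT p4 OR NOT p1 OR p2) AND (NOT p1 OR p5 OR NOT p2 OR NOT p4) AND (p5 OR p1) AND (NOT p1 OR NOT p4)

Suppose p4 = false.
Suppose p5 = true.
Suppose p3 = false.
From the singleton clause (NOT p2), p2 = false.
From the singleton clause (p1), p1 = true.
All clauses are satisfied.

p1 ↦ true,  p2 ↦ false,  p3 ↦ false,  p4 ↦ false,  p5 ↦ true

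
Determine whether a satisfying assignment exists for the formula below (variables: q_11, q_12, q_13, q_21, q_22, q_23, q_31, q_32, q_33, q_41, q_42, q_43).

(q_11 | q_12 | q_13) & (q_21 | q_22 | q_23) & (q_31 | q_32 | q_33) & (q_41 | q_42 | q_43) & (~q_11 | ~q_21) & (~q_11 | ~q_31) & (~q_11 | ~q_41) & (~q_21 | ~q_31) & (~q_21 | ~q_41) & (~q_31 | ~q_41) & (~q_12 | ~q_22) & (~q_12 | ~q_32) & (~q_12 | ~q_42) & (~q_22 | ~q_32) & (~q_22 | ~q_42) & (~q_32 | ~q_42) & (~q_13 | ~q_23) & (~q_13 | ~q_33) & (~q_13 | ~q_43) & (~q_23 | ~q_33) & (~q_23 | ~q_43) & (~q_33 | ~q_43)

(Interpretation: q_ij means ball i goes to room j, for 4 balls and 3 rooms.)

Suppose q_11 = 0.
Suppose q_12 = 1.
(~q_22) alone gives q_22 = 0.
(~q_32) alone gives q_32 = 0.
(~q_42) alone gives q_42 = 0.
Suppose q_21 = 1.
(~q_31) alone gives q_31 = 0.
(q_33) alone gives q_33 = 1.
(~q_41) alone gives q_41 = 0.
(q_43) alone gives q_43 = 1.
Now (~q_43) is unsatisfied and unit — conflict.
Undo q_21 and try q_21 = 0.
(q_23) alone gives q_23 = 1.
(~q_13) alone gives q_13 = 0.
(~q_33) alone gives q_33 = 0.
(q_31) alone gives q_31 = 1.
(~q_41) alone gives q_41 = 0.
(q_43) alone gives q_43 = 1.
Now (~q_43) is unsatisfied and unit — conflict.
Neither q_21 = 1 nor q_21 = 0 works.
Undo q_12 and try q_12 = 0.
(q_13) alone gives q_13 = 1.
(~q_23) alone gives q_23 = 0.
(~q_33) alone gives q_33 = 0.
(~q_43) alone gives q_43 = 0.
Suppose q_21 = 1.
(~q_31) alone gives q_31 = 0.
(q_32) alone gives q_32 = 1.
(~q_41) alone gives q_41 = 0.
(q_42) alone gives q_42 = 1.
Now (~q_42) is unsatisfied and unit — conflict.
Undo q_21 and try q_21 = 0.
(q_22) alone gives q_22 = 1.
(~q_32) alone gives q_32 = 0.
(q_31) alone gives q_31 = 1.
(~q_41) alone gives q_41 = 0.
(q_42) alone gives q_42 = 1.
Now (~q_42) is unsatisfied and unit — conflict.
Neither q_21 = 1 nor q_21 = 0 works.
Neither q_12 = 1 nor q_12 = 0 works.
Undo q_11 and try q_11 = 1.
(~q_21) alone gives q_21 = 0.
(~q_31) alone gives q_31 = 0.
(~q_41) alone gives q_41 = 0.
Suppose q_22 = 1.
(~q_12) alone gives q_12 = 0.
(~q_32) alone gives q_32 = 0.
(q_33) alone gives q_33 = 1.
(~q_42) alone gives q_42 = 0.
(q_43) alone gives q_43 = 1.
Now (~q_43) is unsatisfied and unit — conflict.
Undo q_22 and try q_22 = 0.
(q_23) alone gives q_23 = 1.
(~q_13) alone gives q_13 = 0.
(~q_33) alone gives q_33 = 0.
(q_32) alone gives q_32 = 1.
(~q_12) alone gives q_12 = 0.
(~q_42) alone gives q_42 = 0.
(q_43) alone gives q_43 = 1.
Now (~q_43) is unsatisfied and unit — conflict.
Neither q_22 = 1 nor q_22 = 0 works.
Neither q_11 = 1 nor q_11 = 0 works.
No assignment satisfies every clause.

No, unsatisfiable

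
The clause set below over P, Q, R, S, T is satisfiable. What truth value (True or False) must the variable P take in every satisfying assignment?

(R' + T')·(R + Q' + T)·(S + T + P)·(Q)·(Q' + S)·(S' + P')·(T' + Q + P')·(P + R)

Suppose P = 1.
(Q) alone gives Q = 1.
(S) alone gives S = 1.
That conflicts with the unit clause (S').
So every satisfying assignment has P = False.

False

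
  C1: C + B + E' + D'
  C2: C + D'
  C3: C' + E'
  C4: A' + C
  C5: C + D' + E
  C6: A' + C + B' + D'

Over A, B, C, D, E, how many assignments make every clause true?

12

There are 2^5 = 32 truth assignments over (A, B, C, D, E).
Split on B. With B = 1, the clauses containing B are satisfied and B' drops from the rest; 6 of the 2^4 = 16 assignments to the other variables satisfy what remains.
With B = 0, by the same count on the reduced clause set, 6 assignments work.
(One model: A=F, B=F, C=F, D=F, E=F.)
Total: 6 + 6 = 12.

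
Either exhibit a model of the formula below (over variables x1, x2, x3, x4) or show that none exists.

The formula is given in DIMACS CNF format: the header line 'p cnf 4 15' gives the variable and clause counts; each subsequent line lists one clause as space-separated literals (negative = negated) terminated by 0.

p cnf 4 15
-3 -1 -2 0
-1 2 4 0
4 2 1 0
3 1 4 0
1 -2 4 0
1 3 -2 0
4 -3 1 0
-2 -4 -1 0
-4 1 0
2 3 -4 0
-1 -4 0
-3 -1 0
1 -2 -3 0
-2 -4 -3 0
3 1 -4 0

x1=True,  x2=True,  x3=False,  x4=False

Try x4 = False.
Try x1 = True.
The clause (x2) is unit, so x2 = True.
The clause (¬x3) is unit, so x3 = False.
All clauses are satisfied.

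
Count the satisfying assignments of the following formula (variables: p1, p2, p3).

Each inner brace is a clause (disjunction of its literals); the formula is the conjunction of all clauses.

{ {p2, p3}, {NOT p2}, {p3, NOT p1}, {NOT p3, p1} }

There are 2^3 = 8 truth assignments over (p1, p2, p3).
Split on p2. With p2 = true, the clauses containing p2 are satisfied and NOT p2 drops from the rest; 0 of the 2^2 = 4 assignments to the other variables satisfy what remains.
With p2 = false, by the same count on the reduced clause set, 1 assignment works.
Total: 0 + 1 = 1.

1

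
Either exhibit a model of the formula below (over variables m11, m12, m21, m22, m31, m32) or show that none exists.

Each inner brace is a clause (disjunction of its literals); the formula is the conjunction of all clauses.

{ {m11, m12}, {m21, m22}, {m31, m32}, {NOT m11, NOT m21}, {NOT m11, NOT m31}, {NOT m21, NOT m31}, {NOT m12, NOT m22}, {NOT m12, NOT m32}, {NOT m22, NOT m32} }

UNSATISFIABLE

Try m11 = true.
Unit clause (NOT m21) forces m21 = false.
Unit clause (m22) forces m22 = true.
Unit clause (NOT m31) forces m31 = false.
Unit clause (m32) forces m32 = true.
But (NOT m32) is also a unit clause — contradiction.
Backtrack on m11: now try m11 = false.
Unit clause (m12) forces m12 = true.
Unit clause (NOT m22) forces m22 = false.
Unit clause (m21) forces m21 = true.
Unit clause (NOT m31) forces m31 = false.
Unit clause (m32) forces m32 = true.
But (NOT m32) is also a unit clause — contradiction.
Either choice for m11 ends in contradiction.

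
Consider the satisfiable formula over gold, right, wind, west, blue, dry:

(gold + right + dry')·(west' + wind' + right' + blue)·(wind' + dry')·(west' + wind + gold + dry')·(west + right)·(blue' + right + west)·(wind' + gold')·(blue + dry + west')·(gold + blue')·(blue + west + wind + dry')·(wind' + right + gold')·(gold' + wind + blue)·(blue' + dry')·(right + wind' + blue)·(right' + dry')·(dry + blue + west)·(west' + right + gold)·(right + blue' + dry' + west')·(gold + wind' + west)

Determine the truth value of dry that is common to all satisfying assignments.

False

Suppose dry = 1.
Unit clause (wind') forces wind = 0.
Unit clause (blue') forces blue = 0.
Unit clause (west) forces west = 1.
Unit clause (gold) forces gold = 1.
Now (gold') is unsatisfied and unit — conflict.
So every satisfying assignment has dry = False.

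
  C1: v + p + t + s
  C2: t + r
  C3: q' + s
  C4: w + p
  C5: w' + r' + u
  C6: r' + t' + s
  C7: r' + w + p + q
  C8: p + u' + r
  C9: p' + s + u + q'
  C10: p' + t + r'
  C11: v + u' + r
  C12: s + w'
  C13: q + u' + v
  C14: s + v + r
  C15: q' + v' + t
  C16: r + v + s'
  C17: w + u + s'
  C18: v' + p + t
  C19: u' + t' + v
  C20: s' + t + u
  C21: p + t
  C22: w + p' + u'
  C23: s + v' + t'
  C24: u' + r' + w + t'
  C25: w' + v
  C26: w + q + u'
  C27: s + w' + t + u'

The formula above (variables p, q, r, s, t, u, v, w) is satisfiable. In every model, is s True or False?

True

Suppose s = 0.
The clause (q') is unit, so q = 0.
The clause (w') is unit, so w = 0.
The clause (p) is unit, so p = 1.
The clause (u') is unit, so u = 0.
Branch on t: set t = 1.
The clause (r') is unit, so r = 0.
The clause (v) is unit, so v = 1.
Now (v') is unsatisfied and unit — conflict.
That branch fails; take t = 0 instead.
The clause (r) is unit, so r = 1.
Now (r') is unsatisfied and unit — conflict.
Neither t = 1 nor t = 0 works.
So every satisfying assignment has s = True.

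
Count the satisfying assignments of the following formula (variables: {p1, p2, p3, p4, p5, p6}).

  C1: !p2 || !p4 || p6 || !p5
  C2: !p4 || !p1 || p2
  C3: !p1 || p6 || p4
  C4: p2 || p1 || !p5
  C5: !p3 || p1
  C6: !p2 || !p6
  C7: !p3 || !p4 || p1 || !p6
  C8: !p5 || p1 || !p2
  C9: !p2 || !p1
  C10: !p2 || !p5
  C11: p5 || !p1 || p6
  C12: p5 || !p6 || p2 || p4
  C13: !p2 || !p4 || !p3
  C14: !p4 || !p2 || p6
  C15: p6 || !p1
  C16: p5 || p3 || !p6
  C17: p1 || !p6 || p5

5

There are 2^6 = 64 truth assignments over (p1, p2, p3, p4, p5, p6).
Split on p2. With p2 = true, the clauses containing p2 are satisfied and !p2 drops from the rest; 1 of the 2^5 = 32 assignments to the other variables satisfy what remains.
With p2 = false, by the same count on the reduced clause set, 4 assignments work.
(One model: p1=F, p2=F, p3=F, p4=F, p5=F, p6=F.)
Total: 1 + 4 = 5.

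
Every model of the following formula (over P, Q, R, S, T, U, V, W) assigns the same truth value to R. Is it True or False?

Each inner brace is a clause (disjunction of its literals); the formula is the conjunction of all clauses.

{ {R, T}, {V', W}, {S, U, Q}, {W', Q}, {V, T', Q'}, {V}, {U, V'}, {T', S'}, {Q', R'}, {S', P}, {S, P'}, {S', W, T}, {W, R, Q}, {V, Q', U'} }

False

Suppose R = 1.
From the singleton clause (V), V = 1.
From the singleton clause (W), W = 1.
From the singleton clause (Q), Q = 1.
Now (Q') is unsatisfied and unit — conflict.
So every satisfying assignment has R = False.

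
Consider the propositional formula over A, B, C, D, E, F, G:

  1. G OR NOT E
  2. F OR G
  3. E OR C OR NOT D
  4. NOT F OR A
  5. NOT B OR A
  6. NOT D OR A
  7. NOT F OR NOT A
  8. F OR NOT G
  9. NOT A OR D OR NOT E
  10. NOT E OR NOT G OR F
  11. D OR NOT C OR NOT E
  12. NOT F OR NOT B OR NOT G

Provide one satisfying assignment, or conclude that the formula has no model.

UNSATISFIABLE

Branch on G: set G = true.
Unit clause (F) forces F = true.
Unit clause (A) forces A = true.
Now (NOT A) is unsatisfied and unit — conflict.
That branch fails; take G = false instead.
Unit clause (NOT E) forces E = false.
Unit clause (F) forces F = true.
Unit clause (A) forces A = true.
Now (NOT A) is unsatisfied and unit — conflict.
Either choice for G ends in contradiction.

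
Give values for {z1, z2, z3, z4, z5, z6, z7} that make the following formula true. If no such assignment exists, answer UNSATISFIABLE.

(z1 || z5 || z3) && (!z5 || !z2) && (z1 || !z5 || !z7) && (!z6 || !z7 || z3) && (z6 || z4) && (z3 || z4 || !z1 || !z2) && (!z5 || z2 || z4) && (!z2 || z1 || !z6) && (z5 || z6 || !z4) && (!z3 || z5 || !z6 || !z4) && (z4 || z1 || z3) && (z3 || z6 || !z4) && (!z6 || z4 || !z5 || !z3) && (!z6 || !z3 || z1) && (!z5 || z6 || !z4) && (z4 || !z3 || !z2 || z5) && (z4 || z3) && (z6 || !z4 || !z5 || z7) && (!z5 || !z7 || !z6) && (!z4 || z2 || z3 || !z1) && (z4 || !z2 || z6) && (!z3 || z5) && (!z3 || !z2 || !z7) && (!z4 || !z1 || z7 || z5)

Case z5 = true:
Unit clause (!z2) forces z2 = false.
Unit clause (z4) forces z4 = true.
Unit clause (z6) forces z6 = true.
Unit clause (!z7) forces z7 = false.
Case z3 = false:
Unit clause (!z1) forces z1 = false.
All clauses are satisfied.

z1: false,  z2: false,  z3: false,  z4: true,  z5: true,  z6: true,  z7: false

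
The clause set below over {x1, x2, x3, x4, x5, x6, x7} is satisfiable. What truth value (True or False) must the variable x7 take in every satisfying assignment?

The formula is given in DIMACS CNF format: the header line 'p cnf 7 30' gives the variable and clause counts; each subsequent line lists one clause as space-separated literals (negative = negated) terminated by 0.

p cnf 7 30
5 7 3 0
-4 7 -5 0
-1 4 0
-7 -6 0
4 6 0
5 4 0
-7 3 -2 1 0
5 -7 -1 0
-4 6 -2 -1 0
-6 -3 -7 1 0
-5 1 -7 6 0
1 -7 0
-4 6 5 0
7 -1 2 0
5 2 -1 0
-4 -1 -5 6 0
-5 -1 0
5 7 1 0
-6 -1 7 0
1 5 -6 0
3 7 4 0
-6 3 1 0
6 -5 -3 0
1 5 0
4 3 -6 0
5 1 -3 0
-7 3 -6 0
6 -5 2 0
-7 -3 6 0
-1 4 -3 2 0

False

Suppose x7 = True.
Unit clause (¬x6) forces x6 = False.
Unit clause (x4) forces x4 = True.
Unit clause (x1) forces x1 = True.
Unit clause (x5) forces x5 = True.
That conflicts with the unit clause (¬x5).
So every satisfying assignment has x7 = False.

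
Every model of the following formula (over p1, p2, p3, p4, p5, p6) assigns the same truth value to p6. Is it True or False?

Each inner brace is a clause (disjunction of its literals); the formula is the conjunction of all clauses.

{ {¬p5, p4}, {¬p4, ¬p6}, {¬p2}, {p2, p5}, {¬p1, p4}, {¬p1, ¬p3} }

False

Suppose p6 = True.
The clause (¬p4) is unit, so p4 = False.
The clause (¬p5) is unit, so p5 = False.
The clause (¬p2) is unit, so p2 = False.
Now (p2) is unsatisfied and unit — conflict.
So every satisfying assignment has p6 = False.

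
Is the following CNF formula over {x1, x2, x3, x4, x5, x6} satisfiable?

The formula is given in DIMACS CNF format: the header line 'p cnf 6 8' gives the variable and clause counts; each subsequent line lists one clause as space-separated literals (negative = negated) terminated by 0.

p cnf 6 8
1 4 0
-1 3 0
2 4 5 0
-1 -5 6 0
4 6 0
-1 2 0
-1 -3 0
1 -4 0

No

Branch on x1: set x1 = True.
The clause (x3) is unit, so x3 = True.
Now (¬x3) is unsatisfied and unit — conflict.
Backtrack on x1: now try x1 = False.
The clause (x4) is unit, so x4 = True.
Now (¬x4) is unsatisfied and unit — conflict.
Neither x1 = True nor x1 = False works.
No assignment satisfies every clause.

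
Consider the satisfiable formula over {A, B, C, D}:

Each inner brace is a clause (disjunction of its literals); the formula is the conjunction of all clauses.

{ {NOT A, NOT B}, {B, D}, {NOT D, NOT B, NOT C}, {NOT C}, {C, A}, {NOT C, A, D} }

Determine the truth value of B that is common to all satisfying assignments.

Suppose B = true.
Unit clause (NOT A) forces A = false.
Unit clause (NOT C) forces C = false.
But (C) is also a unit clause — contradiction.
So every satisfying assignment has B = False.

False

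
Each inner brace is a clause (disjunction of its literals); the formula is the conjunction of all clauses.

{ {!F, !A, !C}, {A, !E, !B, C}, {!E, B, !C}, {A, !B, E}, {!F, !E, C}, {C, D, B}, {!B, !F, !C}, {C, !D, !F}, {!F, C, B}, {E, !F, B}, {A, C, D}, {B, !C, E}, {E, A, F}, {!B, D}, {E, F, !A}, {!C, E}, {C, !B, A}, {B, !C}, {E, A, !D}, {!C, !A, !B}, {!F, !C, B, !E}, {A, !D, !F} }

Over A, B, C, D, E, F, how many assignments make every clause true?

There are 2^6 = 64 truth assignments over (A, B, C, D, E, F).
Split on D. With D = true, the clauses containing D are satisfied and !D drops from the rest; 4 of the 2^5 = 32 assignments to the other variables satisfy what remains.
With D = false, by the same count on the reduced clause set, 0 assignments work.
(One model: A=F, B=F, C=F, D=T, E=T, F=F.)
Total: 4 + 0 = 4.

4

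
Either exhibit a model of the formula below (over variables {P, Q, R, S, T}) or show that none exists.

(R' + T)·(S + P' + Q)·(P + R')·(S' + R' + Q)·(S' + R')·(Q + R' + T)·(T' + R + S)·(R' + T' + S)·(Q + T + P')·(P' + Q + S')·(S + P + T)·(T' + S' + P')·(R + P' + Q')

P: 0, Q: 1, R: 0, S: 1, T: 0

Suppose R = 0.
Suppose T = 0.
Suppose Q = 1.
The clause (P') is unit, so P = 0.
The clause (S) is unit, so S = 1.
Every clause now holds.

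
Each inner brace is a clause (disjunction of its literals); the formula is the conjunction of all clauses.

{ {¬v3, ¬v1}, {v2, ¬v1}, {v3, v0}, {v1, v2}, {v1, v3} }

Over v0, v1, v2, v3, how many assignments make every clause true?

There are 2^4 = 16 truth assignments over (v0, v1, v2, v3).
Split on v1. With v1 = True, the clauses containing v1 are satisfied and ¬v1 drops from the rest; 1 of the 2^3 = 8 assignments to the other variables satisfy what remains.
With v1 = False, by the same count on the reduced clause set, 2 assignments work.
(One model: v0=F, v1=F, v2=T, v3=T.)
Total: 1 + 2 = 3.

3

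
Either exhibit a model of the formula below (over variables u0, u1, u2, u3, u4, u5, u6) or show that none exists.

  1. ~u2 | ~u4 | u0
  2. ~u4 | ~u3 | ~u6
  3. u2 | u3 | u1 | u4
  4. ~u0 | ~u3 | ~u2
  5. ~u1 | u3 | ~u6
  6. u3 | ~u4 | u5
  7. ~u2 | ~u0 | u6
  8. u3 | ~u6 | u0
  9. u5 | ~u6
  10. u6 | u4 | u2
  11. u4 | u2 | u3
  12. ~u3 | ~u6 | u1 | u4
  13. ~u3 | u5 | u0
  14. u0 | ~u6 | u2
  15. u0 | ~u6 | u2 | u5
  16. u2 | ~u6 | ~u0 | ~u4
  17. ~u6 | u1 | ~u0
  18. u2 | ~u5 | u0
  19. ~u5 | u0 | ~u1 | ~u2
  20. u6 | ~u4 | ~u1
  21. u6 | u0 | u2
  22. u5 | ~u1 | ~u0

Try u5 = 0.
From the singleton clause (~u6), u6 = 0.
Try u3 = 0.
From the singleton clause (~u4), u4 = 0.
From the singleton clause (u2), u2 = 1.
From the singleton clause (~u0), u0 = 0.
No clause remains; u1 is free.

u0=0; u1=0; u2=1; u3=0; u4=0; u5=0; u6=0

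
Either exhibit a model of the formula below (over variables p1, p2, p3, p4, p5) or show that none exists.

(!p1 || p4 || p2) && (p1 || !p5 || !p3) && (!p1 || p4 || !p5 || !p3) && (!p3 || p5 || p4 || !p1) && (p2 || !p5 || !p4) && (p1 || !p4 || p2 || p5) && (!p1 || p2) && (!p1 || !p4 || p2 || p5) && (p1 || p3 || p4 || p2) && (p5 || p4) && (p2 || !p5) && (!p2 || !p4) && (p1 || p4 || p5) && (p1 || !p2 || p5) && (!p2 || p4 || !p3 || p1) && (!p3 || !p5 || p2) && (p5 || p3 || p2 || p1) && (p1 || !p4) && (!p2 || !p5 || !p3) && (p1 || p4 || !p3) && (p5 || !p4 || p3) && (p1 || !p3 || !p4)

p1 ↦ true, p2 ↦ true, p3 ↦ false, p4 ↦ false, p5 ↦ true

Try p1 = true.
From the singleton clause (p2), p2 = true.
From the singleton clause (!p4), p4 = false.
From the singleton clause (p5), p5 = true.
From the singleton clause (!p3), p3 = false.
All clauses are satisfied.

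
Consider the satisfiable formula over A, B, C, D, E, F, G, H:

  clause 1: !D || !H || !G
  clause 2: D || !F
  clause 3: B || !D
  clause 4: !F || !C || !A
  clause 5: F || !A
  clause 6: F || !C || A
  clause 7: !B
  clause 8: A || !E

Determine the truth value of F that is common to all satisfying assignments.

False

Suppose F = true.
The clause (D) is unit, so D = true.
The clause (B) is unit, so B = true.
But (!B) is also a unit clause — contradiction.
So every satisfying assignment has F = False.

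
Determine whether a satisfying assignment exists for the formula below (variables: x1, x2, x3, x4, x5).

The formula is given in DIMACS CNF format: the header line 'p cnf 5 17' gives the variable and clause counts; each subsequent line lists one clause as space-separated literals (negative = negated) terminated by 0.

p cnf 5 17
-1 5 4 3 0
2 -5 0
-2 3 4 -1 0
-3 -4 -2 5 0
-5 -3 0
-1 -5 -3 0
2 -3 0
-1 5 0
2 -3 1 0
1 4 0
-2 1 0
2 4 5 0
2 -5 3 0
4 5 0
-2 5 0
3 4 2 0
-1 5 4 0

Branch on x2: set x2 = True.
(x1) alone gives x1 = True.
(x5) alone gives x5 = True.
(¬x3) alone gives x3 = False.
(x4) alone gives x4 = True.
All clauses are satisfied.
A satisfying assignment: x1: True, x2: True, x3: False, x4: True, x5: True.

Yes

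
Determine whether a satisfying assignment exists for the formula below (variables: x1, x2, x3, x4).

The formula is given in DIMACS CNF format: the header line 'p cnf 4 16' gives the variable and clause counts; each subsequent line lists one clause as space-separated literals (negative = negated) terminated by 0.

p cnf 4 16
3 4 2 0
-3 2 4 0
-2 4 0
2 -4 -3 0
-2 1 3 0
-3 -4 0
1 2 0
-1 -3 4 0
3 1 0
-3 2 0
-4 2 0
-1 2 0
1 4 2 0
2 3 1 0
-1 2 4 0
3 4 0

Branch on x2: set x2 = True.
From the singleton clause (x4), x4 = True.
From the singleton clause (¬x3), x3 = False.
From the singleton clause (x1), x1 = True.
Every clause now holds.
A satisfying assignment: x1: True; x2: True; x3: False; x4: True.

Yes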